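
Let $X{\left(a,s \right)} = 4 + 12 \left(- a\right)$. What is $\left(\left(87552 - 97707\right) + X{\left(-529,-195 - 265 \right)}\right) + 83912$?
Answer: $80109$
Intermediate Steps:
$X{\left(a,s \right)} = 4 - 12 a$
$\left(\left(87552 - 97707\right) + X{\left(-529,-195 - 265 \right)}\right) + 83912 = \left(\left(87552 - 97707\right) + \left(4 - -6348\right)\right) + 83912 = \left(\left(87552 - 97707\right) + \left(4 + 6348\right)\right) + 83912 = \left(-10155 + 6352\right) + 83912 = -3803 + 83912 = 80109$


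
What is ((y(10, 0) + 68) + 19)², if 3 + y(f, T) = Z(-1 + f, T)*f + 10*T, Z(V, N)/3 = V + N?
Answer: 125316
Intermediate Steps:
Z(V, N) = 3*N + 3*V (Z(V, N) = 3*(V + N) = 3*(N + V) = 3*N + 3*V)
y(f, T) = -3 + 10*T + f*(-3 + 3*T + 3*f) (y(f, T) = -3 + ((3*T + 3*(-1 + f))*f + 10*T) = -3 + ((3*T + (-3 + 3*f))*f + 10*T) = -3 + ((-3 + 3*T + 3*f)*f + 10*T) = -3 + (f*(-3 + 3*T + 3*f) + 10*T) = -3 + (10*T + f*(-3 + 3*T + 3*f)) = -3 + 10*T + f*(-3 + 3*T + 3*f))
((y(10, 0) + 68) + 19)² = (((-3 + 10*0 + 3*10*(-1 + 0 + 10)) + 68) + 19)² = (((-3 + 0 + 3*10*9) + 68) + 19)² = (((-3 + 0 + 270) + 68) + 19)² = ((267 + 68) + 19)² = (335 + 19)² = 354² = 125316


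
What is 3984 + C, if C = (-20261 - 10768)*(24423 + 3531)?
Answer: -867380682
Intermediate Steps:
C = -867384666 (C = -31029*27954 = -867384666)
3984 + C = 3984 - 867384666 = -867380682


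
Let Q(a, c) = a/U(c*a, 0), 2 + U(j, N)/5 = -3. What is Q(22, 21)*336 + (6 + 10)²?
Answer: -992/25 ≈ -39.680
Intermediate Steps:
U(j, N) = -25 (U(j, N) = -10 + 5*(-3) = -10 - 15 = -25)
Q(a, c) = -a/25 (Q(a, c) = a/(-25) = a*(-1/25) = -a/25)
Q(22, 21)*336 + (6 + 10)² = -1/25*22*336 + (6 + 10)² = -22/25*336 + 16² = -7392/25 + 256 = -992/25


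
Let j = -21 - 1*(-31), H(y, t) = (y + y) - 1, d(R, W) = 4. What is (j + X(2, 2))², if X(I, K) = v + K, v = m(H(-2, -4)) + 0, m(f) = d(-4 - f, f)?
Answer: 256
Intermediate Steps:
H(y, t) = -1 + 2*y (H(y, t) = 2*y - 1 = -1 + 2*y)
m(f) = 4
j = 10 (j = -21 + 31 = 10)
v = 4 (v = 4 + 0 = 4)
X(I, K) = 4 + K
(j + X(2, 2))² = (10 + (4 + 2))² = (10 + 6)² = 16² = 256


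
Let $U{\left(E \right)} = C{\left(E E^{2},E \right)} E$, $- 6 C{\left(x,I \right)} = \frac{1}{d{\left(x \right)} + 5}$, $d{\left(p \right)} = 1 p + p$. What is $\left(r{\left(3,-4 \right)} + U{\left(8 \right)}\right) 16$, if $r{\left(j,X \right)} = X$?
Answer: $- \frac{197632}{3087} \approx -64.021$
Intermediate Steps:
$d{\left(p \right)} = 2 p$ ($d{\left(p \right)} = p + p = 2 p$)
$C{\left(x,I \right)} = - \frac{1}{6 \left(5 + 2 x\right)}$ ($C{\left(x,I \right)} = - \frac{1}{6 \left(2 x + 5\right)} = - \frac{1}{6 \left(5 + 2 x\right)}$)
$U{\left(E \right)} = - \frac{E}{30 + 12 E^{3}}$ ($U{\left(E \right)} = - \frac{1}{30 + 12 E E^{2}} E = - \frac{1}{30 + 12 E^{3}} E = - \frac{E}{30 + 12 E^{3}}$)
$\left(r{\left(3,-4 \right)} + U{\left(8 \right)}\right) 16 = \left(-4 - \frac{8}{30 + 12 \cdot 8^{3}}\right) 16 = \left(-4 - \frac{8}{30 + 12 \cdot 512}\right) 16 = \left(-4 - \frac{8}{30 + 6144}\right) 16 = \left(-4 - \frac{8}{6174}\right) 16 = \left(-4 - 8 \cdot \frac{1}{6174}\right) 16 = \left(-4 - \frac{4}{3087}\right) 16 = \left(- \frac{12352}{3087}\right) 16 = - \frac{197632}{3087}$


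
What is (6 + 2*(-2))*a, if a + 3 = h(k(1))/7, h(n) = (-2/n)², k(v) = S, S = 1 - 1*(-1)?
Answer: -40/7 ≈ -5.7143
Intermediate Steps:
S = 2 (S = 1 + 1 = 2)
k(v) = 2
h(n) = 4/n²
a = -20/7 (a = -3 + (4/2²)/7 = -3 + (4*(¼))*(⅐) = -3 + 1*(⅐) = -3 + ⅐ = -20/7 ≈ -2.8571)
(6 + 2*(-2))*a = (6 + 2*(-2))*(-20/7) = (6 - 4)*(-20/7) = 2*(-20/7) = -40/7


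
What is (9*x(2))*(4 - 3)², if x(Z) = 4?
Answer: 36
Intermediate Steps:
(9*x(2))*(4 - 3)² = (9*4)*(4 - 3)² = 36*1² = 36*1 = 36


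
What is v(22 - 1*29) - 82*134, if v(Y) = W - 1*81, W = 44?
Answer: -11025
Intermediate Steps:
v(Y) = -37 (v(Y) = 44 - 1*81 = 44 - 81 = -37)
v(22 - 1*29) - 82*134 = -37 - 82*134 = -37 - 10988 = -11025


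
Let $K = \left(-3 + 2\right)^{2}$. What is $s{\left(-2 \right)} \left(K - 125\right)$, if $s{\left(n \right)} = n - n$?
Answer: $0$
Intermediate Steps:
$s{\left(n \right)} = 0$
$K = 1$ ($K = \left(-1\right)^{2} = 1$)
$s{\left(-2 \right)} \left(K - 125\right) = 0 \left(1 - 125\right) = 0 \left(-124\right) = 0$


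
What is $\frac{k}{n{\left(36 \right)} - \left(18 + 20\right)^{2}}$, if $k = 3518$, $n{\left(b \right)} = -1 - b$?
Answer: $- \frac{3518}{1481} \approx -2.3754$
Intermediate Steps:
$\frac{k}{n{\left(36 \right)} - \left(18 + 20\right)^{2}} = \frac{3518}{\left(-1 - 36\right) - \left(18 + 20\right)^{2}} = \frac{3518}{\left(-1 - 36\right) - 38^{2}} = \frac{3518}{-37 - 1444} = \frac{3518}{-1481} = 3518 \left(- \frac{1}{1481}\right) = - \frac{3518}{1481}$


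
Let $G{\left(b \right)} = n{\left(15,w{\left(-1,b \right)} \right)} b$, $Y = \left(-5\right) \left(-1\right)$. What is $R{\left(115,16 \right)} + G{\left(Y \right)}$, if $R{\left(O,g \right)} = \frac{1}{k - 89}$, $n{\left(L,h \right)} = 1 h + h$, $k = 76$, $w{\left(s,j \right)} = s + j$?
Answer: $\frac{519}{13} \approx 39.923$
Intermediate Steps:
$Y = 5$
$w{\left(s,j \right)} = j + s$
$n{\left(L,h \right)} = 2 h$ ($n{\left(L,h \right)} = h + h = 2 h$)
$R{\left(O,g \right)} = - \frac{1}{13}$ ($R{\left(O,g \right)} = \frac{1}{76 - 89} = \frac{1}{-13} = - \frac{1}{13}$)
$G{\left(b \right)} = b \left(-2 + 2 b\right)$ ($G{\left(b \right)} = 2 \left(b - 1\right) b = 2 \left(-1 + b\right) b = \left(-2 + 2 b\right) b = b \left(-2 + 2 b\right)$)
$R{\left(115,16 \right)} + G{\left(Y \right)} = - \frac{1}{13} + 2 \cdot 5 \left(-1 + 5\right) = - \frac{1}{13} + 2 \cdot 5 \cdot 4 = - \frac{1}{13} + 40 = \frac{519}{13}$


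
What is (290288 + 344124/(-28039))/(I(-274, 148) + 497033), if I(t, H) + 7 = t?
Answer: 184978207/316555212 ≈ 0.58435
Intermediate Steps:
I(t, H) = -7 + t
(290288 + 344124/(-28039))/(I(-274, 148) + 497033) = (290288 + 344124/(-28039))/((-7 - 274) + 497033) = (290288 + 344124*(-1/28039))/(-281 + 497033) = (290288 - 31284/2549)/496752 = (739912828/2549)*(1/496752) = 184978207/316555212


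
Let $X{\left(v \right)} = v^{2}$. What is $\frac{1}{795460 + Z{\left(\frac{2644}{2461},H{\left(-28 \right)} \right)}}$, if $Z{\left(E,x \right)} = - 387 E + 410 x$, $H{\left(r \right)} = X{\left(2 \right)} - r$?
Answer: $\frac{2461}{1988892152} \approx 1.2374 \cdot 10^{-6}$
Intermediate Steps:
$H{\left(r \right)} = 4 - r$ ($H{\left(r \right)} = 2^{2} - r = 4 - r$)
$\frac{1}{795460 + Z{\left(\frac{2644}{2461},H{\left(-28 \right)} \right)}} = \frac{1}{795460 - \left(- 410 \left(4 - -28\right) + 387 \cdot 2644 \cdot \frac{1}{2461}\right)} = \frac{1}{795460 - \left(- 410 \left(4 + 28\right) + 387 \cdot 2644 \cdot \frac{1}{2461}\right)} = \frac{1}{795460 + \left(\left(-387\right) \frac{2644}{2461} + 410 \cdot 32\right)} = \frac{1}{795460 + \left(- \frac{1023228}{2461} + 13120\right)} = \frac{1}{795460 + \frac{31265092}{2461}} = \frac{1}{\frac{1988892152}{2461}} = \frac{2461}{1988892152}$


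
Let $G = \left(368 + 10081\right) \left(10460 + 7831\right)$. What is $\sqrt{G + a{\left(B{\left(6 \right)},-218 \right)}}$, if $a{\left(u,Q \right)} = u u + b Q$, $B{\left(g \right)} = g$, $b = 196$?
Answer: $\sqrt{191079967} \approx 13823.0$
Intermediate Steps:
$a{\left(u,Q \right)} = u^{2} + 196 Q$ ($a{\left(u,Q \right)} = u u + 196 Q = u^{2} + 196 Q$)
$G = 191122659$ ($G = 10449 \cdot 18291 = 191122659$)
$\sqrt{G + a{\left(B{\left(6 \right)},-218 \right)}} = \sqrt{191122659 + \left(6^{2} + 196 \left(-218\right)\right)} = \sqrt{191122659 + \left(36 - 42728\right)} = \sqrt{191122659 - 42692} = \sqrt{191079967}$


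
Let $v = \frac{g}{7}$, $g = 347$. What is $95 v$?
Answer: $\frac{32965}{7} \approx 4709.3$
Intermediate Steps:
$v = \frac{347}{7} \approx 49.571$
$95 v = 95 \cdot \frac{347}{7} = \frac{32965}{7}$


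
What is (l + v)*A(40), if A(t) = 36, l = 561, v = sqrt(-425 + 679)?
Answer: 20196 + 36*sqrt(254) ≈ 20770.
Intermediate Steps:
v = sqrt(254) ≈ 15.937
(l + v)*A(40) = (561 + sqrt(254))*36 = 20196 + 36*sqrt(254)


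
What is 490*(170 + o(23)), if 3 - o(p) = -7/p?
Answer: 1953140/23 ≈ 84919.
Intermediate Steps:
o(p) = 3 + 7/p (o(p) = 3 - (-7)/p = 3 + 7/p)
490*(170 + o(23)) = 490*(170 + (3 + 7/23)) = 490*(170 + 76/23) = 490*(3986/23) = 1953140/23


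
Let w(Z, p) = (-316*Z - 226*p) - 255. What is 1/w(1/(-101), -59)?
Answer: 101/1321295 ≈ 7.6440e-5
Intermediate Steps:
w(Z, p) = -255 - 316*Z - 226*p
1/w(1/(-101), -59) = 1/(-255 - 316/(-101) - 226*(-59)) = 1/(-255 - 316*(-1/101) + 13334) = 1/(-255 + 316/101 + 13334) = 1/(1321295/101) = 101/1321295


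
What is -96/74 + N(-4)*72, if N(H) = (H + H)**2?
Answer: 170448/37 ≈ 4606.7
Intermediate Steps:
N(H) = 4*H**2 (N(H) = (2*H)**2 = 4*H**2)
-96/74 + N(-4)*72 = -96/74 + (4*(-4)**2)*72 = -96*1/74 + (4*16)*72 = -48/37 + 64*72 = -48/37 + 4608 = 170448/37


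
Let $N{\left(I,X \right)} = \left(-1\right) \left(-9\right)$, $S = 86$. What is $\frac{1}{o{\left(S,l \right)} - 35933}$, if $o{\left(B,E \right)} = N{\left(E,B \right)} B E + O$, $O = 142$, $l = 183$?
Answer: $\frac{1}{105851} \approx 9.4472 \cdot 10^{-6}$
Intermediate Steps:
$N{\left(I,X \right)} = 9$
$o{\left(B,E \right)} = 142 + 9 B E$ ($o{\left(B,E \right)} = 9 B E + 142 = 142 + 9 B E$)
$\frac{1}{o{\left(S,l \right)} - 35933} = \frac{1}{\left(142 + 9 \cdot 86 \cdot 183\right) - 35933} = \frac{1}{\left(142 + 141642\right) - 35933} = \frac{1}{141784 - 35933} = \frac{1}{105851}$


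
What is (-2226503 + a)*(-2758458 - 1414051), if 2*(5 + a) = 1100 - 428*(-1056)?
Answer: 8344909514766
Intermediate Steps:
a = 226529 (a = -5 + (1100 - 428*(-1056))/2 = -5 + (1100 + 451968)/2 = -5 + (1/2)*453068 = -5 + 226534 = 226529)
(-2226503 + a)*(-2758458 - 1414051) = (-2226503 + 226529)*(-2758458 - 1414051) = -1999974*(-4172509) = 8344909514766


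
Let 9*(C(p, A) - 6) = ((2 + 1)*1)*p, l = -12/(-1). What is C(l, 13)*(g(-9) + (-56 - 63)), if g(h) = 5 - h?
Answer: -1050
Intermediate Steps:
l = 12 (l = -12*(-1) = 12)
C(p, A) = 6 + p/3 (C(p, A) = 6 + (((2 + 1)*1)*p)/9 = 6 + ((3*1)*p)/9 = 6 + (3*p)/9 = 6 + p/3)
C(l, 13)*(g(-9) + (-56 - 63)) = (6 + (1/3)*12)*((5 - 1*(-9)) + (-56 - 63)) = (6 + 4)*((5 + 9) - 119) = 10*(14 - 119) = 10*(-105) = -1050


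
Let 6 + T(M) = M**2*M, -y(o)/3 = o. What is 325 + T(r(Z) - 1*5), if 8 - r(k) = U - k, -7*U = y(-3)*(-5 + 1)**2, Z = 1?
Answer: 5197865/343 ≈ 15154.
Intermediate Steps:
y(o) = -3*o
U = -144/7 (U = -(-3*(-3))*(-5 + 1)**2/7 = -9*(-4)**2/7 = -9*16/7 = -1/7*144 = -144/7 ≈ -20.571)
r(k) = 200/7 + k (r(k) = 8 - (-144/7 - k) = 8 + (144/7 + k) = 200/7 + k)
T(M) = -6 + M**3 (T(M) = -6 + M**2*M = -6 + M**3)
325 + T(r(Z) - 1*5) = 325 + (-6 + ((200/7 + 1) - 1*5)**3) = 325 + (-6 + (207/7 - 5)**3) = 325 + (-6 + (172/7)**3) = 325 + (-6 + 5088448/343) = 325 + 5086390/343 = 5197865/343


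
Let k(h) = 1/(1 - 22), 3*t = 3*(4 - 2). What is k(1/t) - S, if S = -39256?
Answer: 824375/21 ≈ 39256.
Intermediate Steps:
t = 2 (t = (3*(4 - 2))/3 = (3*2)/3 = (⅓)*6 = 2)
k(h) = -1/21 (k(h) = 1/(-21) = -1/21)
k(1/t) - S = -1/21 - 1*(-39256) = -1/21 + 39256 = 824375/21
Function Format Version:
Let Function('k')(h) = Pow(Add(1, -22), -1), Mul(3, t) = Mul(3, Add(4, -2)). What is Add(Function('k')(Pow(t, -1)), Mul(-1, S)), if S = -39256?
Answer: Rational(824375, 21) ≈ 39256.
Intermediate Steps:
t = 2 (t = Mul(Rational(1, 3), Mul(3, Add(4, -2))) = Mul(Rational(1, 3), Mul(3, 2)) = Mul(Rational(1, 3), 6) = 2)
Function('k')(h) = Rational(-1, 21) (Function('k')(h) = Pow(-21, -1) = Rational(-1, 21))
Add(Function('k')(Pow(t, -1)), Mul(-1, S)) = Add(Rational(-1, 21), Mul(-1, -39256)) = Add(Rational(-1, 21), 39256) = Rational(824375, 21)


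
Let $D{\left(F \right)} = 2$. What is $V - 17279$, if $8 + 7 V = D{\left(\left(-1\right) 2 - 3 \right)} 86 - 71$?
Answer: $- \frac{120860}{7} \approx -17266.0$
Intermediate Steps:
$V = \frac{93}{7}$ ($V = - \frac{8}{7} + \frac{2 \cdot 86 - 71}{7} = - \frac{8}{7} + \frac{172 - 71}{7} = - \frac{8}{7} + \frac{1}{7} \cdot 101 = - \frac{8}{7} + \frac{101}{7} = \frac{93}{7} \approx 13.286$)
$V - 17279 = \frac{93}{7} - 17279 = - \frac{120860}{7}$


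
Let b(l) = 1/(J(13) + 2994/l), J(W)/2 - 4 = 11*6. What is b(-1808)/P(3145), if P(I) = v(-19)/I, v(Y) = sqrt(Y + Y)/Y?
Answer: 1421540*I*sqrt(38)/125063 ≈ 70.068*I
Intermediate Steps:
J(W) = 140 (J(W) = 8 + 2*(11*6) = 8 + 2*66 = 8 + 132 = 140)
v(Y) = sqrt(2)/sqrt(Y) (v(Y) = sqrt(2*Y)/Y = (sqrt(2)*sqrt(Y))/Y = sqrt(2)/sqrt(Y))
b(l) = 1/(140 + 2994/l)
P(I) = -I*sqrt(38)/(19*I) (P(I) = (sqrt(2)/sqrt(-19))/I = (sqrt(2)*(-I*sqrt(19)/19))/I = (-I*sqrt(38)/19)/I = -I*sqrt(38)/(19*I))
b(-1808)/P(3145) = ((1/2)*(-1808)/(1497 + 70*(-1808)))/((-1/19*I*sqrt(38)/3145)) = ((1/2)*(-1808)/(1497 - 126560))/((-1/19*I*sqrt(38)*1/3145)) = ((1/2)*(-1808)/(-125063))/((-I*sqrt(38)/59755)) = ((1/2)*(-1808)*(-1/125063))*(3145*I*sqrt(38)/2) = 904*(3145*I*sqrt(38)/2)/125063 = 1421540*I*sqrt(38)/125063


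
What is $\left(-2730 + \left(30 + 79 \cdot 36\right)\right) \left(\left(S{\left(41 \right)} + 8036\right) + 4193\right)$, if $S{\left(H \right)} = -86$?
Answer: $1748592$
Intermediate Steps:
$\left(-2730 + \left(30 + 79 \cdot 36\right)\right) \left(\left(S{\left(41 \right)} + 8036\right) + 4193\right) = \left(-2730 + \left(30 + 79 \cdot 36\right)\right) \left(\left(-86 + 8036\right) + 4193\right) = \left(-2730 + \left(30 + 2844\right)\right) \left(7950 + 4193\right) = \left(-2730 + 2874\right) 12143 = 144 \cdot 12143 = 1748592$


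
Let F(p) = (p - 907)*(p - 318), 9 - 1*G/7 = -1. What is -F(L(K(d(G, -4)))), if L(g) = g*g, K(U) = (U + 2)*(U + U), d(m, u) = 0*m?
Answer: -288426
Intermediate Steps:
G = 70 (G = 63 - 7*(-1) = 63 + 7 = 70)
d(m, u) = 0
K(U) = 2*U*(2 + U) (K(U) = (2 + U)*(2*U) = 2*U*(2 + U))
L(g) = g**2
F(p) = (-907 + p)*(-318 + p)
-F(L(K(d(G, -4)))) = -(288426 + ((2*0*(2 + 0))**2)**2 - 1225*(2*0*(2 + 0))**2) = -(288426 + ((2*0*2)**2)**2 - 1225*(2*0*2)**2) = -(288426 + (0**2)**2 - 1225*0**2) = -(288426 + 0**2 - 1225*0) = -(288426 + 0 + 0) = -1*288426 = -288426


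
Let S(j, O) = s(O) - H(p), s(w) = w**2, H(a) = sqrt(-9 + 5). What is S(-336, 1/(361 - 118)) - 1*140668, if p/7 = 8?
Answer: -8306304731/59049 - 2*I ≈ -1.4067e+5 - 2.0*I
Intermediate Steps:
p = 56 (p = 7*8 = 56)
H(a) = 2*I (H(a) = sqrt(-4) = 2*I)
S(j, O) = O**2 - 2*I
S(-336, 1/(361 - 118)) - 1*140668 = ((1/(361 - 118))**2 - 2*I) - 1*140668 = ((1/243)**2 - 2*I) - 140668 = (1/59049 - 2*I) - 140668 = -8306304731/59049 - 2*I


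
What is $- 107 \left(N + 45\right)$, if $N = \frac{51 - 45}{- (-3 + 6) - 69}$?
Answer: $- \frac{57673}{12} \approx -4806.1$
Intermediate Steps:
$N = - \frac{1}{12}$ ($N = \frac{6}{\left(-1\right) 3 - 69} = \frac{6}{-3 - 69} = \frac{6}{-72} = 6 \left(- \frac{1}{72}\right) = - \frac{1}{12} \approx -0.083333$)
$- 107 \left(N + 45\right) = - 107 \left(- \frac{1}{12} + 45\right) = \left(-107\right) \frac{539}{12} = - \frac{57673}{12}$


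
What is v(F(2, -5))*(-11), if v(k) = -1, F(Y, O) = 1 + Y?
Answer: 11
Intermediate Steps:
v(F(2, -5))*(-11) = -1*(-11) = 11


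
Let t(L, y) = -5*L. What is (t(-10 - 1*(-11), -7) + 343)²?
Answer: 114244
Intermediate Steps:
(t(-10 - 1*(-11), -7) + 343)² = (-5*(-10 - 1*(-11)) + 343)² = (-5*(-10 + 11) + 343)² = (-5*1 + 343)² = (-5 + 343)² = 338² = 114244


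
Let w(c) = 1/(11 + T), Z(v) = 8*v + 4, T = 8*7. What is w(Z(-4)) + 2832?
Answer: 189745/67 ≈ 2832.0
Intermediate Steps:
T = 56
Z(v) = 4 + 8*v
w(c) = 1/67 (w(c) = 1/(11 + 56) = 1/67)
w(Z(-4)) + 2832 = 1/67 + 2832 = 189745/67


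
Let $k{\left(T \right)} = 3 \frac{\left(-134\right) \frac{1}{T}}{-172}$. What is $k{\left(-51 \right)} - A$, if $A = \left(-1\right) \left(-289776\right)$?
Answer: $- \frac{423652579}{1462} \approx -2.8978 \cdot 10^{5}$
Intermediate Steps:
$A = 289776$
$k{\left(T \right)} = \frac{201}{86 T}$ ($k{\left(T \right)} = 3 - \frac{134}{T} \left(- \frac{1}{172}\right) = 3 \frac{67}{86 T} = \frac{201}{86 T}$)
$k{\left(-51 \right)} - A = \frac{201}{86 \left(-51\right)} - 289776 = \frac{201}{86} \left(- \frac{1}{51}\right) - 289776 = - \frac{67}{1462} - 289776 = - \frac{423652579}{1462}$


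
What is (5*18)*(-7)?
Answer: -630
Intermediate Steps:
(5*18)*(-7) = 90*(-7) = -630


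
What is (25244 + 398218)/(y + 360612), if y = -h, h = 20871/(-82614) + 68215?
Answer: 11661296556/8052035543 ≈ 1.4482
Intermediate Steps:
h = 1878497713/27538 (h = 20871*(-1/82614) + 68215 = -6957/27538 + 68215 = 1878497713/27538 ≈ 68215.)
y = -1878497713/27538 (y = -1*1878497713/27538 = -1878497713/27538 ≈ -68215.)
(25244 + 398218)/(y + 360612) = (25244 + 398218)/(-1878497713/27538 + 360612) = 423462/(8052035543/27538) = 423462*(27538/8052035543) = 11661296556/8052035543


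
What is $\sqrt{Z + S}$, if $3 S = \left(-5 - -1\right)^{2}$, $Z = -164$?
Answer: $\frac{2 i \sqrt{357}}{3} \approx 12.596 i$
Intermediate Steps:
$S = \frac{16}{3}$ ($S = \frac{\left(-5 - -1\right)^{2}}{3} = \frac{\left(-5 + \left(-2 + 3\right)\right)^{2}}{3} = \frac{\left(-5 + 1\right)^{2}}{3} = \frac{\left(-4\right)^{2}}{3} = \frac{1}{3} \cdot 16 = \frac{16}{3} \approx 5.3333$)
$\sqrt{Z + S} = \sqrt{-164 + \frac{16}{3}} = \sqrt{- \frac{476}{3}} = \frac{2 i \sqrt{357}}{3}$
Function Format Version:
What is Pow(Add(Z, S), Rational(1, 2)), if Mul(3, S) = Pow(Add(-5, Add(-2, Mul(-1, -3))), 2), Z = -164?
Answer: Mul(Rational(2, 3), I, Pow(357, Rational(1, 2))) ≈ Mul(12.596, I)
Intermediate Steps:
S = Rational(16, 3) (S = Mul(Rational(1, 3), Pow(Add(-5, Add(-2, Mul(-1, -3))), 2)) = Mul(Rational(1, 3), Pow(Add(-5, Add(-2, 3)), 2)) = Mul(Rational(1, 3), Pow(Add(-5, 1), 2)) = Mul(Rational(1, 3), Pow(-4, 2)) = Mul(Rational(1, 3), 16) = Rational(16, 3) ≈ 5.3333)
Pow(Add(Z, S), Rational(1, 2)) = Pow(Add(-164, Rational(16, 3)), Rational(1, 2)) = Pow(Rational(-476, 3), Rational(1, 2)) = Mul(Rational(2, 3), I, Pow(357, Rational(1, 2)))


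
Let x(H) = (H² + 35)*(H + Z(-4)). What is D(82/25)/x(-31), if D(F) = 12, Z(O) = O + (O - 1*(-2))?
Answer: -1/3071 ≈ -0.00032563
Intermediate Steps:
Z(O) = 2 + 2*O (Z(O) = O + (O + 2) = O + (2 + O) = 2 + 2*O)
x(H) = (-6 + H)*(35 + H²) (x(H) = (H² + 35)*(H + (2 + 2*(-4))) = (35 + H²)*(H + (2 - 8)) = (35 + H²)*(H - 6) = (35 + H²)*(-6 + H) = (-6 + H)*(35 + H²))
D(82/25)/x(-31) = 12/(-210 + (-31)³ - 6*(-31)² + 35*(-31)) = 12/(-210 - 29791 - 6*961 - 1085) = 12/(-210 - 29791 - 5766 - 1085) = 12/(-36852) = 12*(-1/36852) = -1/3071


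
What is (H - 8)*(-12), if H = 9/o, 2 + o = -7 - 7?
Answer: 411/4 ≈ 102.75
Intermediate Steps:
o = -16 (o = -2 + (-7 - 7) = -2 - 14 = -16)
H = -9/16 (H = 9/(-16) = 9*(-1/16) = -9/16 ≈ -0.56250)
(H - 8)*(-12) = (-9/16 - 8)*(-12) = -137/16*(-12) = 411/4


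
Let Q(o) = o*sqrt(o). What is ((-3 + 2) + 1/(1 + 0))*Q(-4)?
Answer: 0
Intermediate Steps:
Q(o) = o**(3/2)
((-3 + 2) + 1/(1 + 0))*Q(-4) = ((-3 + 2) + 1/(1 + 0))*(-4)**(3/2) = (-1 + 1/1)*(-8*I) = (-1 + 1)*(-8*I) = 0*(-8*I) = 0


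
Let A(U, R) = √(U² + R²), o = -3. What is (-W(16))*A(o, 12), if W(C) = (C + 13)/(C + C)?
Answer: -87*√17/32 ≈ -11.210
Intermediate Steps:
W(C) = (13 + C)/(2*C) (W(C) = (13 + C)/((2*C)) = (13 + C)*(1/(2*C)) = (13 + C)/(2*C))
A(U, R) = √(R² + U²)
(-W(16))*A(o, 12) = (-(13 + 16)/(2*16))*√(12² + (-3)²) = (-29/(2*16))*√(144 + 9) = (-1*29/32)*√153 = -87*√17/32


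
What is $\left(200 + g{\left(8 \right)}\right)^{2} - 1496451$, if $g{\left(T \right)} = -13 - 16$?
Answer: $-1467210$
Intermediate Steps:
$g{\left(T \right)} = -29$
$\left(200 + g{\left(8 \right)}\right)^{2} - 1496451 = \left(200 - 29\right)^{2} - 1496451 = 171^{2} - 1496451 = 29241 - 1496451 = -1467210$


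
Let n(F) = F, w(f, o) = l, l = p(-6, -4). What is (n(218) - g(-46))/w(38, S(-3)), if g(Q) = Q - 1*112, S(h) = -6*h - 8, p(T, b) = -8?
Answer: -47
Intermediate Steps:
S(h) = -8 - 6*h
l = -8
g(Q) = -112 + Q (g(Q) = Q - 112 = -112 + Q)
w(f, o) = -8
(n(218) - g(-46))/w(38, S(-3)) = (218 - (-112 - 46))/(-8) = (218 - 1*(-158))*(-1/8) = (218 + 158)*(-1/8) = 376*(-1/8) = -47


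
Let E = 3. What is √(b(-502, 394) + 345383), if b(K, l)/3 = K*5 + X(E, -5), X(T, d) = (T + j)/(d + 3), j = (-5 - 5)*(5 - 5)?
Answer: √1351394/2 ≈ 581.25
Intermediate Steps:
j = 0 (j = -10*0 = 0)
X(T, d) = T/(3 + d) (X(T, d) = (T + 0)/(d + 3) = T/(3 + d))
b(K, l) = -9/2 + 15*K (b(K, l) = 3*(K*5 + 3/(3 - 5)) = 3*(5*K + 3/(-2)) = 3*(5*K + 3*(-½)) = 3*(5*K - 3/2) = 3*(-3/2 + 5*K) = -9/2 + 15*K)
√(b(-502, 394) + 345383) = √((-9/2 + 15*(-502)) + 345383) = √((-9/2 - 7530) + 345383) = √(-15069/2 + 345383) = √(675697/2) = √1351394/2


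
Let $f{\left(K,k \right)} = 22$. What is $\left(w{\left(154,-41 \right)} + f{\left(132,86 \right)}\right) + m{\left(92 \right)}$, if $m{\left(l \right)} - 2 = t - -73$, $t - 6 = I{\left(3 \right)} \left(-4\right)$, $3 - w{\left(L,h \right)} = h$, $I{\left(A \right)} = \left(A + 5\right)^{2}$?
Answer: $-109$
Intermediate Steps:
$I{\left(A \right)} = \left(5 + A\right)^{2}$
$w{\left(L,h \right)} = 3 - h$
$t = -250$ ($t = 6 + \left(5 + 3\right)^{2} \left(-4\right) = 6 + 8^{2} \left(-4\right) = 6 + 64 \left(-4\right) = 6 - 256 = -250$)
$m{\left(l \right)} = -175$ ($m{\left(l \right)} = 2 - 177 = -175$)
$\left(w{\left(154,-41 \right)} + f{\left(132,86 \right)}\right) + m{\left(92 \right)} = \left(\left(3 - -41\right) + 22\right) - 175 = \left(\left(3 + 41\right) + 22\right) - 175 = \left(44 + 22\right) - 175 = 66 - 175 = -109$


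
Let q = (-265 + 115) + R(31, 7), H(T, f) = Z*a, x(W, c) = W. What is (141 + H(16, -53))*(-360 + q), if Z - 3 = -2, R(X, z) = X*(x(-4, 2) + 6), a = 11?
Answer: -68096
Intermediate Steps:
R(X, z) = 2*X (R(X, z) = X*(-4 + 6) = X*2 = 2*X)
Z = 1 (Z = 3 - 2 = 1)
H(T, f) = 11 (H(T, f) = 1*11 = 11)
q = -88 (q = (-265 + 115) + 2*31 = -150 + 62 = -88)
(141 + H(16, -53))*(-360 + q) = (141 + 11)*(-360 - 88) = 152*(-448) = -68096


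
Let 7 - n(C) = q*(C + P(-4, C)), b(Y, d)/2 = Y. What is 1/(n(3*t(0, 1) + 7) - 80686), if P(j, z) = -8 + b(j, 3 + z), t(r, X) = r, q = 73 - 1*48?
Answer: -1/80454 ≈ -1.2429e-5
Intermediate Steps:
q = 25 (q = 73 - 48 = 25)
b(Y, d) = 2*Y
P(j, z) = -8 + 2*j
n(C) = 407 - 25*C (n(C) = 7 - 25*(C + (-8 + 2*(-4))) = 7 - 25*(C + (-8 - 8)) = 7 - 25*(C - 16) = 7 - 25*(-16 + C) = 7 - (-400 + 25*C) = 7 + (400 - 25*C) = 407 - 25*C)
1/(n(3*t(0, 1) + 7) - 80686) = 1/((407 - 25*(3*0 + 7)) - 80686) = 1/((407 - 25*(0 + 7)) - 80686) = 1/((407 - 25*7) - 80686) = 1/((407 - 175) - 80686) = 1/(232 - 80686) = 1/(-80454) = -1/80454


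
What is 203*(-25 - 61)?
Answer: -17458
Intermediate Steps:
203*(-25 - 61) = 203*(-86) = -17458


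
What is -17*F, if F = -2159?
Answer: 36703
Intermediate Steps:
-17*F = -17*(-2159) = 36703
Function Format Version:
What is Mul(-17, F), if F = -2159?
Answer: 36703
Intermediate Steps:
Mul(-17, F) = Mul(-17, -2159) = 36703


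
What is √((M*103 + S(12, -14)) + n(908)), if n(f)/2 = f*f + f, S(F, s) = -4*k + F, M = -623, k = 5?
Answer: √1586567 ≈ 1259.6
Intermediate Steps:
S(F, s) = -20 + F (S(F, s) = -4*5 + F = -20 + F)
n(f) = 2*f + 2*f² (n(f) = 2*(f*f + f) = 2*(f² + f) = 2*(f + f²) = 2*f + 2*f²)
√((M*103 + S(12, -14)) + n(908)) = √((-623*103 + (-20 + 12)) + 2*908*(1 + 908)) = √((-64169 - 8) + 2*908*909) = √(-64177 + 1650744) = √1586567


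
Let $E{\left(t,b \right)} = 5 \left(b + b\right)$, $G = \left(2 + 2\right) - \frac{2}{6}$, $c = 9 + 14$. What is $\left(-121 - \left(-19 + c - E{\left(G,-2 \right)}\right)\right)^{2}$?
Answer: $21025$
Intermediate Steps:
$c = 23$
$G = \frac{11}{3}$ ($G = 4 - \frac{1}{3} = \frac{11}{3} \approx 3.6667$)
$E{\left(t,b \right)} = 10 b$ ($E{\left(t,b \right)} = 5 \cdot 2 b = 10 b$)
$\left(-121 - \left(-19 + c - E{\left(G,-2 \right)}\right)\right)^{2} = \left(-121 + \left(\left(10 \left(-2\right) + 39\right) - 43\right)\right)^{2} = \left(-121 + \left(\left(-20 + 39\right) - 43\right)\right)^{2} = \left(-121 + \left(19 - 43\right)\right)^{2} = \left(-121 - 24\right)^{2} = \left(-145\right)^{2} = 21025$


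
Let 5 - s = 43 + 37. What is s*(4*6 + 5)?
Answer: -2175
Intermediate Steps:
s = -75 (s = 5 - (43 + 37) = 5 - 1*80 = 5 - 80 = -75)
s*(4*6 + 5) = -75*(4*6 + 5) = -75*(24 + 5) = -75*29 = -2175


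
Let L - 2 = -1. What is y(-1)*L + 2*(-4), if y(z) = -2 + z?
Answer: -11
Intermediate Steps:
L = 1 (L = 2 - 1 = 1)
y(-1)*L + 2*(-4) = (-2 - 1)*1 + 2*(-4) = -3*1 - 8 = -3 - 8 = -11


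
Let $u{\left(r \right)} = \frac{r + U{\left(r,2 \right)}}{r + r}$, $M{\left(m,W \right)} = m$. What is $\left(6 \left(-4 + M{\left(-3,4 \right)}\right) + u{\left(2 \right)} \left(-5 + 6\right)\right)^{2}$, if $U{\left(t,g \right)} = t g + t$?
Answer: $1600$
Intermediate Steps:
$U{\left(t,g \right)} = t + g t$ ($U{\left(t,g \right)} = g t + t = t + g t$)
$u{\left(r \right)} = 2$ ($u{\left(r \right)} = \frac{r + r \left(1 + 2\right)}{r + r} = \frac{r + r 3}{2 r} = \left(r + 3 r\right) \frac{1}{2 r} = 4 r \frac{1}{2 r} = 2$)
$\left(6 \left(-4 + M{\left(-3,4 \right)}\right) + u{\left(2 \right)} \left(-5 + 6\right)\right)^{2} = \left(6 \left(-4 - 3\right) + 2 \left(-5 + 6\right)\right)^{2} = \left(6 \left(-7\right) + 2 \cdot 1\right)^{2} = \left(-42 + 2\right)^{2} = \left(-40\right)^{2} = 1600$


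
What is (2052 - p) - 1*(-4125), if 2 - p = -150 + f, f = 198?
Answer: 6223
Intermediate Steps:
p = -46 (p = 2 - (-150 + 198) = 2 - 1*48 = 2 - 48 = -46)
(2052 - p) - 1*(-4125) = (2052 - 1*(-46)) - 1*(-4125) = (2052 + 46) + 4125 = 2098 + 4125 = 6223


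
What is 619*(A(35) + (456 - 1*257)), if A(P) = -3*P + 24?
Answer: 73042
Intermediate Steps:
A(P) = 24 - 3*P
619*(A(35) + (456 - 1*257)) = 619*((24 - 3*35) + (456 - 1*257)) = 619*((24 - 105) + (456 - 257)) = 619*(-81 + 199) = 619*118 = 73042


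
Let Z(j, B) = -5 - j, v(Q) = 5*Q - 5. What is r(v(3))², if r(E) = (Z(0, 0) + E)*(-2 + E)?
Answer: 1600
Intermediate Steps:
v(Q) = -5 + 5*Q
r(E) = (-5 + E)*(-2 + E) (r(E) = ((-5 - 1*0) + E)*(-2 + E) = ((-5 + 0) + E)*(-2 + E) = (-5 + E)*(-2 + E))
r(v(3))² = (10 + (-5 + 5*3)² - 7*(-5 + 5*3))² = (10 + (-5 + 15)² - 7*(-5 + 15))² = (10 + 10² - 7*10)² = (10 + 100 - 70)² = 40² = 1600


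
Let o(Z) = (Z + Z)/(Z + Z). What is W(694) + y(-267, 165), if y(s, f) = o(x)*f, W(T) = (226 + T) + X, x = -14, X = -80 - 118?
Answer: 887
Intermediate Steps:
X = -198
o(Z) = 1 (o(Z) = (2*Z)/((2*Z)) = (2*Z)*(1/(2*Z)) = 1)
W(T) = 28 + T (W(T) = (226 + T) - 198 = 28 + T)
y(s, f) = f (y(s, f) = 1*f = f)
W(694) + y(-267, 165) = (28 + 694) + 165 = 722 + 165 = 887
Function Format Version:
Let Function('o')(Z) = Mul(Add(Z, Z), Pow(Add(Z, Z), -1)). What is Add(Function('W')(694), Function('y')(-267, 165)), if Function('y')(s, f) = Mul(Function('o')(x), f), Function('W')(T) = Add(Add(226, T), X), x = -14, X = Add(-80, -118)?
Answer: 887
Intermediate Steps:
X = -198
Function('o')(Z) = 1 (Function('o')(Z) = Mul(Mul(2, Z), Pow(Mul(2, Z), -1)) = Mul(Mul(2, Z), Mul(Rational(1, 2), Pow(Z, -1))) = 1)
Function('W')(T) = Add(28, T) (Function('W')(T) = Add(Add(226, T), -198) = Add(28, T))
Function('y')(s, f) = f (Function('y')(s, f) = Mul(1, f) = f)
Add(Function('W')(694), Function('y')(-267, 165)) = Add(Add(28, 694), 165) = Add(722, 165) = 887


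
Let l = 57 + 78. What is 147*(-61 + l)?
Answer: 10878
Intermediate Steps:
l = 135
147*(-61 + l) = 147*(-61 + 135) = 147*74 = 10878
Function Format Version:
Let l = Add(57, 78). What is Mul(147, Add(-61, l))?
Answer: 10878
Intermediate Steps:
l = 135
Mul(147, Add(-61, l)) = Mul(147, Add(-61, 135)) = Mul(147, 74) = 10878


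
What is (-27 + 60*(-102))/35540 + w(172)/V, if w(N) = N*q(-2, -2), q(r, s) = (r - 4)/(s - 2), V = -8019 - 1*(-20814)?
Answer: -4632103/30315620 ≈ -0.15280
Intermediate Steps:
V = 12795 (V = -8019 + 20814 = 12795)
q(r, s) = (-4 + r)/(-2 + s)
w(N) = 3*N/2 (w(N) = N*((-4 - 2)/(-2 - 2)) = N*(-6/(-4)) = N*(-¼*(-6)) = N*(3/2) = 3*N/2)
(-27 + 60*(-102))/35540 + w(172)/V = (-27 + 60*(-102))/35540 + ((3/2)*172)/12795 = (-27 - 6120)*(1/35540) + 258*(1/12795) = -6147*1/35540 + 86/4265 = -6147/35540 + 86/4265 = -4632103/30315620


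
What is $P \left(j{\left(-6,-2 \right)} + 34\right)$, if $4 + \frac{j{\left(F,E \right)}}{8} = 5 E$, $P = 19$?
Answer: $-1482$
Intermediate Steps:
$j{\left(F,E \right)} = -32 + 40 E$ ($j{\left(F,E \right)} = -32 + 8 \cdot 5 E = -32 + 40 E$)
$P \left(j{\left(-6,-2 \right)} + 34\right) = 19 \left(\left(-32 + 40 \left(-2\right)\right) + 34\right) = 19 \left(\left(-32 - 80\right) + 34\right) = 19 \left(-112 + 34\right) = 19 \left(-78\right) = -1482$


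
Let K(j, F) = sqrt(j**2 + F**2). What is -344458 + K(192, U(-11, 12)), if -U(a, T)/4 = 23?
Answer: -344458 + 4*sqrt(2833) ≈ -3.4425e+5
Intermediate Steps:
U(a, T) = -92 (U(a, T) = -4*23 = -92)
K(j, F) = sqrt(F**2 + j**2)
-344458 + K(192, U(-11, 12)) = -344458 + sqrt((-92)**2 + 192**2) = -344458 + sqrt(8464 + 36864) = -344458 + sqrt(45328) = -344458 + 4*sqrt(2833)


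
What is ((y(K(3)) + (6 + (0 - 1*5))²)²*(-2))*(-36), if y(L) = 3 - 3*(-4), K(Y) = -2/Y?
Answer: 18432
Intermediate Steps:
y(L) = 15 (y(L) = 3 + 12 = 15)
((y(K(3)) + (6 + (0 - 1*5))²)²*(-2))*(-36) = ((15 + (6 + (0 - 1*5))²)²*(-2))*(-36) = ((15 + (6 + (0 - 5))²)²*(-2))*(-36) = ((15 + (6 - 5)²)²*(-2))*(-36) = ((15 + 1²)²*(-2))*(-36) = ((15 + 1)²*(-2))*(-36) = (16²*(-2))*(-36) = (256*(-2))*(-36) = -512*(-36) = 18432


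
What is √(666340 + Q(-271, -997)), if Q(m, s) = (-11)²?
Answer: √666461 ≈ 816.37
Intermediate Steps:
Q(m, s) = 121
√(666340 + Q(-271, -997)) = √(666340 + 121) = √666461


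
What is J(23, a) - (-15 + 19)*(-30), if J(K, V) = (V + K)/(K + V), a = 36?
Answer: 121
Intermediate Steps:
J(K, V) = 1 (J(K, V) = (K + V)/(K + V) = 1)
J(23, a) - (-15 + 19)*(-30) = 1 - (-15 + 19)*(-30) = 1 - 4*(-30) = 1 - 1*(-120) = 1 + 120 = 121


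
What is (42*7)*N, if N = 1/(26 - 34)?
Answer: -147/4 ≈ -36.750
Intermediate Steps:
N = -⅛ (N = 1/(-8) = -⅛ ≈ -0.12500)
(42*7)*N = (42*7)*(-⅛) = 294*(-⅛) = -147/4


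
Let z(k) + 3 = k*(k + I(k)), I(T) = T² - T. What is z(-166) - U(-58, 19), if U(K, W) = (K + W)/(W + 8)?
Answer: -41168678/9 ≈ -4.5743e+6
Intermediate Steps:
z(k) = -3 + k*(k + k*(-1 + k))
U(K, W) = (K + W)/(8 + W)
z(-166) - U(-58, 19) = (-3 + (-166)³) - (-58 + 19)/(8 + 19) = (-3 - 4574296) - (-39)/27 = -4574299 - (-39)/27 = -4574299 - 1*(-13/9) = -4574299 + 13/9 = -41168678/9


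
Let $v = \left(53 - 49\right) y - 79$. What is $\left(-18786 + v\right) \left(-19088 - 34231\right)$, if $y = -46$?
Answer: $1015673631$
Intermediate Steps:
$v = -263$ ($v = \left(53 - 49\right) \left(-46\right) - 79 = 4 \left(-46\right) - 79 = -184 - 79 = -263$)
$\left(-18786 + v\right) \left(-19088 - 34231\right) = \left(-18786 - 263\right) \left(-19088 - 34231\right) = \left(-19049\right) \left(-53319\right) = 1015673631$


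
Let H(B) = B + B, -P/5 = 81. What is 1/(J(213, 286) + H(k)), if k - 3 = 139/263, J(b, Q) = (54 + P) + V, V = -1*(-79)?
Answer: -263/69680 ≈ -0.0037744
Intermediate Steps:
P = -405 (P = -5*81 = -405)
V = 79
J(b, Q) = -272 (J(b, Q) = (54 - 405) + 79 = -351 + 79 = -272)
k = 928/263 (k = 3 + 139/263 = 928/263 ≈ 3.5285)
H(B) = 2*B
1/(J(213, 286) + H(k)) = 1/(-272 + 2*(928/263)) = 1/(-272 + 1856/263) = 1/(-69680/263) = -263/69680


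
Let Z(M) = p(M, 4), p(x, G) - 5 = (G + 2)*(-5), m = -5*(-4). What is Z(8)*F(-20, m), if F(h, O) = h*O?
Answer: 10000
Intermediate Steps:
m = 20
F(h, O) = O*h
p(x, G) = -5 - 5*G (p(x, G) = 5 + (G + 2)*(-5) = 5 + (2 + G)*(-5) = 5 + (-10 - 5*G) = -5 - 5*G)
Z(M) = -25 (Z(M) = -5 - 5*4 = -5 - 20 = -25)
Z(8)*F(-20, m) = -500*(-20) = -25*(-400) = 10000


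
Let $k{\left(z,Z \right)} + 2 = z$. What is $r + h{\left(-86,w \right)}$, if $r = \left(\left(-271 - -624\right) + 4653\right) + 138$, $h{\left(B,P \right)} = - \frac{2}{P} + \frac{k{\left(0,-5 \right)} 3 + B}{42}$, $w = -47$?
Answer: $\frac{5075008}{987} \approx 5141.9$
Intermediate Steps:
$k{\left(z,Z \right)} = -2 + z$
$h{\left(B,P \right)} = - \frac{1}{7} - \frac{2}{P} + \frac{B}{42}$ ($h{\left(B,P \right)} = - \frac{2}{P} + \frac{\left(-2 + 0\right) 3 + B}{42} = - \frac{2}{P} + \left(\left(-2\right) 3 + B\right) \frac{1}{42} = - \frac{2}{P} + \left(-6 + B\right) \frac{1}{42} = - \frac{2}{P} + \left(- \frac{1}{7} + \frac{B}{42}\right) = - \frac{1}{7} - \frac{2}{P} + \frac{B}{42}$)
$r = 5144$ ($r = \left(\left(-271 + 624\right) + 4653\right) + 138 = \left(353 + 4653\right) + 138 = 5006 + 138 = 5144$)
$r + h{\left(-86,w \right)} = 5144 + \frac{-84 - 47 \left(-6 - 86\right)}{42 \left(-47\right)} = 5144 + \frac{1}{42} \left(- \frac{1}{47}\right) \left(-84 - -4324\right) = 5144 + \frac{1}{42} \left(- \frac{1}{47}\right) \left(-84 + 4324\right) = 5144 + \frac{1}{42} \left(- \frac{1}{47}\right) 4240 = 5144 - \frac{2120}{987} = \frac{5075008}{987}$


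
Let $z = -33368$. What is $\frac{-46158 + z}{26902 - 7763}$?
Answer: $- \frac{79526}{19139} \approx -4.1552$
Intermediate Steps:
$\frac{-46158 + z}{26902 - 7763} = \frac{-46158 - 33368}{26902 - 7763} = - \frac{79526}{19139}$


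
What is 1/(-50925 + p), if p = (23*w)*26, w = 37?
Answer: -1/28799 ≈ -3.4723e-5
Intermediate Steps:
p = 22126 (p = (23*37)*26 = 851*26 = 22126)
1/(-50925 + p) = 1/(-50925 + 22126) = 1/(-28799) = -1/28799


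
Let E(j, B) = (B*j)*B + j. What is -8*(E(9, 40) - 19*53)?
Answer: -107216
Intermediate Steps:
E(j, B) = j + j*B² (E(j, B) = j*B² + j = j + j*B²)
-8*(E(9, 40) - 19*53) = -8*(9*(1 + 40²) - 19*53) = -8*(9*(1 + 1600) - 1*1007) = -8*(9*1601 - 1007) = -8*(14409 - 1007) = -8*13402 = -107216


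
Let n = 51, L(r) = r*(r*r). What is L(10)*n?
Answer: 51000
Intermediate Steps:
L(r) = r**3 (L(r) = r*r**2 = r**3)
L(10)*n = 10**3*51 = 1000*51 = 51000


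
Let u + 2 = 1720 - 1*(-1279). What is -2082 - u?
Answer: -5079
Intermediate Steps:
u = 2997 (u = -2 + (1720 - 1*(-1279)) = -2 + (1720 + 1279) = -2 + 2999 = 2997)
-2082 - u = -2082 - 1*2997 = -2082 - 2997 = -5079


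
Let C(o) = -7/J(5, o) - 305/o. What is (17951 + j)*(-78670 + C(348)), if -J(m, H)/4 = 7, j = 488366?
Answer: -6930815948413/174 ≈ -3.9832e+10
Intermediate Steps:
J(m, H) = -28 (J(m, H) = -4*7 = -28)
C(o) = 1/4 - 305/o (C(o) = -7/(-28) - 305/o = -7*(-1/28) - 305/o = 1/4 - 305/o)
(17951 + j)*(-78670 + C(348)) = (17951 + 488366)*(-78670 + (1/4)*(-1220 + 348)/348) = 506317*(-78670 + (1/4)*(1/348)*(-872)) = 506317*(-78670 - 109/174) = 506317*(-13688689/174) = -6930815948413/174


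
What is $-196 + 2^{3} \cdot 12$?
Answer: $-100$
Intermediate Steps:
$-196 + 2^{3} \cdot 12 = -196 + 8 \cdot 12 = -196 + 96 = -100$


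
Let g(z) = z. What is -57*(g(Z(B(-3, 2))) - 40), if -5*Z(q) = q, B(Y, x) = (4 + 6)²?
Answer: 3420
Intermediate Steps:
B(Y, x) = 100 (B(Y, x) = 10² = 100)
Z(q) = -q/5
-57*(g(Z(B(-3, 2))) - 40) = -57*(-⅕*100 - 40) = -57*(-20 - 40) = -57*(-60) = 3420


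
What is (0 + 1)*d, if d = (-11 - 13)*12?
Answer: -288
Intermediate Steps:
d = -288 (d = -24*12 = -288)
(0 + 1)*d = (0 + 1)*(-288) = 1*(-288) = -288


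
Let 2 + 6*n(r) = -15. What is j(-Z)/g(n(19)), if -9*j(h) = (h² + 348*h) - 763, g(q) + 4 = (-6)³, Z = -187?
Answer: 16547/330 ≈ 50.142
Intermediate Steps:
n(r) = -17/6 (n(r) = -⅓ + (⅙)*(-15) = -⅓ - 5/2 = -17/6)
g(q) = -220 (g(q) = -4 + (-6)³ = -4 - 216 = -220)
j(h) = 763/9 - 116*h/3 - h²/9 (j(h) = -((h² + 348*h) - 763)/9 = -(-763 + h² + 348*h)/9 = 763/9 - 116*h/3 - h²/9)
j(-Z)/g(n(19)) = (763/9 - (-116)*(-187)/3 - (-1*(-187))²/9)/(-220) = (763/9 - 116/3*187 - ⅑*187²)*(-1/220) = (763/9 - 21692/3 - ⅑*34969)*(-1/220) = (763/9 - 21692/3 - 34969/9)*(-1/220) = -33094/3*(-1/220) = 16547/330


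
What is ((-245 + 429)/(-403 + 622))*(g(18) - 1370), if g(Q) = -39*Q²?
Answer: -2577104/219 ≈ -11768.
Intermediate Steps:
((-245 + 429)/(-403 + 622))*(g(18) - 1370) = ((-245 + 429)/(-403 + 622))*(-39*18² - 1370) = (184/219)*(-39*324 - 1370) = (184*(1/219))*(-12636 - 1370) = (184/219)*(-14006) = -2577104/219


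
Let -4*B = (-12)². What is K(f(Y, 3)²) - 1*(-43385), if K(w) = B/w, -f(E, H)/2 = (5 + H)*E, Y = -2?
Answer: 11106551/256 ≈ 43385.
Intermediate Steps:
f(E, H) = -2*E*(5 + H) (f(E, H) = -2*(5 + H)*E = -2*E*(5 + H))
B = -36 (B = -¼*(-12)² = -¼*144 = -36)
K(w) = -36/w
K(f(Y, 3)²) - 1*(-43385) = -36*1/(16*(5 + 3)²) - 1*(-43385) = -36/((-2*(-2)*8)²) + 43385 = -36/(32²) + 43385 = -36/1024 + 43385 = -36*1/1024 + 43385 = -9/256 + 43385 = 11106551/256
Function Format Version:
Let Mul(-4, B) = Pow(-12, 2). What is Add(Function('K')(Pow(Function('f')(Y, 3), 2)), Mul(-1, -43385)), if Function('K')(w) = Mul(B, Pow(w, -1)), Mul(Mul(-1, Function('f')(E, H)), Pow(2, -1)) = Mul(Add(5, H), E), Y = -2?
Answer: Rational(11106551, 256) ≈ 43385.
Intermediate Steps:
Function('f')(E, H) = Mul(-2, E, Add(5, H)) (Function('f')(E, H) = Mul(-2, Mul(Add(5, H), E)) = Mul(-2, Mul(E, Add(5, H))) = Mul(-2, E, Add(5, H)))
B = -36 (B = Mul(Rational(-1, 4), Pow(-12, 2)) = Mul(Rational(-1, 4), 144) = -36)
Function('K')(w) = Mul(-36, Pow(w, -1))
Add(Function('K')(Pow(Function('f')(Y, 3), 2)), Mul(-1, -43385)) = Add(Mul(-36, Pow(Pow(Mul(-2, -2, Add(5, 3)), 2), -1)), Mul(-1, -43385)) = Add(Mul(-36, Pow(Pow(Mul(-2, -2, 8), 2), -1)), 43385) = Add(Mul(-36, Pow(Pow(32, 2), -1)), 43385) = Add(Mul(-36, Pow(1024, -1)), 43385) = Add(Mul(-36, Rational(1, 1024)), 43385) = Add(Rational(-9, 256), 43385) = Rational(11106551, 256)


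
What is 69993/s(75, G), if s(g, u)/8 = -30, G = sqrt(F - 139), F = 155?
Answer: -23331/80 ≈ -291.64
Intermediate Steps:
G = 4 (G = sqrt(155 - 139) = sqrt(16) = 4)
s(g, u) = -240 (s(g, u) = 8*(-30) = -240)
69993/s(75, G) = 69993/(-240) = 69993*(-1/240) = -23331/80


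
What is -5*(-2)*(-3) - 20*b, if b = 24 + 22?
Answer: -950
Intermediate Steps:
b = 46
-5*(-2)*(-3) - 20*b = -5*(-2)*(-3) - 20*46 = 10*(-3) - 920 = -30 - 920 = -950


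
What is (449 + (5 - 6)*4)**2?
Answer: 198025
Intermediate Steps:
(449 + (5 - 6)*4)**2 = (449 - 1*4)**2 = (449 - 4)**2 = 445**2 = 198025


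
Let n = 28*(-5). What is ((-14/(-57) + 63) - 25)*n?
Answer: -305200/57 ≈ -5354.4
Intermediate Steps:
n = -140
((-14/(-57) + 63) - 25)*n = ((-14/(-57) + 63) - 25)*(-140) = ((-14*(-1/57) + 63) - 25)*(-140) = ((14/57 + 63) - 25)*(-140) = (3605/57 - 25)*(-140) = (2180/57)*(-140) = -305200/57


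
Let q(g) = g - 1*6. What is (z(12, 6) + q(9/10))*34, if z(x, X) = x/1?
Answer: 1173/5 ≈ 234.60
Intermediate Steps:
z(x, X) = x (z(x, X) = x*1 = x)
q(g) = -6 + g (q(g) = g - 6 = -6 + g)
(z(12, 6) + q(9/10))*34 = (12 + (-6 + 9/10))*34 = (12 - 51/10)*34 = (69/10)*34 = 1173/5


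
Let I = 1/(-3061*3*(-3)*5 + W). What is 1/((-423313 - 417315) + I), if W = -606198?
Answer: -468453/393794708485 ≈ -1.1896e-6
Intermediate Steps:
I = -1/468453 (I = 1/(-3061*3*(-3)*5 - 606198) = 1/(-(-27549)*5 - 606198) = 1/(-3061*(-45) - 606198) = 1/(137745 - 606198) = 1/(-468453) = -1/468453 ≈ -2.1347e-6)
1/((-423313 - 417315) + I) = 1/((-423313 - 417315) - 1/468453) = 1/(-840628 - 1/468453) = 1/(-393794708485/468453) = -468453/393794708485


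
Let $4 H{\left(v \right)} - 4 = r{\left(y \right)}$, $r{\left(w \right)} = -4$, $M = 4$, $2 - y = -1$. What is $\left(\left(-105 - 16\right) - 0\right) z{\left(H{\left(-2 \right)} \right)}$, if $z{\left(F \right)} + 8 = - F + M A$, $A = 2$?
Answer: $0$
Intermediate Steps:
$y = 3$ ($y = 2 - -1 = 2 + 1 = 3$)
$H{\left(v \right)} = 0$ ($H{\left(v \right)} = 1 + \frac{1}{4} \left(-4\right) = 1 - 1 = 0$)
$z{\left(F \right)} = - F$ ($z{\left(F \right)} = -8 - \left(-8 + F\right) = - F$)
$\left(\left(-105 - 16\right) - 0\right) z{\left(H{\left(-2 \right)} \right)} = \left(\left(-105 - 16\right) - 0\right) \left(\left(-1\right) 0\right) = \left(-121 + 0\right) 0 = \left(-121\right) 0 = 0$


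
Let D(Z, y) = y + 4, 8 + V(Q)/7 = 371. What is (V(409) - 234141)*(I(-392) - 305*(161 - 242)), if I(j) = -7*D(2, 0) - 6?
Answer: -5713803600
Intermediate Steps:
V(Q) = 2541 (V(Q) = -56 + 7*371 = -56 + 2597 = 2541)
D(Z, y) = 4 + y
I(j) = -34 (I(j) = -7*(4 + 0) - 6 = -7*4 - 6 = -28 - 6 = -34)
(V(409) - 234141)*(I(-392) - 305*(161 - 242)) = (2541 - 234141)*(-34 - 305*(161 - 242)) = -231600*(-34 - 305*(-81)) = -231600*(-34 + 24705) = -231600*24671 = -5713803600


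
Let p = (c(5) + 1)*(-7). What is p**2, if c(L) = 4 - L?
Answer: 0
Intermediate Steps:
p = 0 (p = ((4 - 1*5) + 1)*(-7) = ((4 - 5) + 1)*(-7) = (-1 + 1)*(-7) = 0*(-7) = 0)
p**2 = 0**2 = 0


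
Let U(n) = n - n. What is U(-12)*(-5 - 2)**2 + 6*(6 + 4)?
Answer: 60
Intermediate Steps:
U(n) = 0
U(-12)*(-5 - 2)**2 + 6*(6 + 4) = 0*(-5 - 2)**2 + 6*(6 + 4) = 0*(-7)**2 + 6*10 = 0*49 + 60 = 0 + 60 = 60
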